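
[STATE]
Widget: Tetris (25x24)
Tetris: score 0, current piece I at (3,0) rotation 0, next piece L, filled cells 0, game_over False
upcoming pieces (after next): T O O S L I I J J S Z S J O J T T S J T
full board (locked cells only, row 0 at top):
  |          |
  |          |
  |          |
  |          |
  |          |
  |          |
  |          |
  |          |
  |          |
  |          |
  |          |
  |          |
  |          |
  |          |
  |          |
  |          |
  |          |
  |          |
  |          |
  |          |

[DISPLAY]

   ████   │Next:         
          │  ▒           
          │▒▒▒           
          │              
          │              
          │              
          │Score:        
          │0             
          │              
          │              
          │              
          │              
          │              
          │              
          │              
          │              
          │              
          │              
          │              
          │              
          │              
          │              
          │              
          │              


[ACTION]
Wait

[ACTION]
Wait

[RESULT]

          │Next:         
          │  ▒           
   ████   │▒▒▒           
          │              
          │              
          │              
          │Score:        
          │0             
          │              
          │              
          │              
          │              
          │              
          │              
          │              
          │              
          │              
          │              
          │              
          │              
          │              
          │              
          │              
          │              


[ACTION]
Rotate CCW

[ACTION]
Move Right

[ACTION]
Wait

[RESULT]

          │Next:         
          │  ▒           
          │▒▒▒           
    █     │              
    █     │              
    █     │              
    █     │Score:        
          │0             
          │              
          │              
          │              
          │              
          │              
          │              
          │              
          │              
          │              
          │              
          │              
          │              
          │              
          │              
          │              
          │              


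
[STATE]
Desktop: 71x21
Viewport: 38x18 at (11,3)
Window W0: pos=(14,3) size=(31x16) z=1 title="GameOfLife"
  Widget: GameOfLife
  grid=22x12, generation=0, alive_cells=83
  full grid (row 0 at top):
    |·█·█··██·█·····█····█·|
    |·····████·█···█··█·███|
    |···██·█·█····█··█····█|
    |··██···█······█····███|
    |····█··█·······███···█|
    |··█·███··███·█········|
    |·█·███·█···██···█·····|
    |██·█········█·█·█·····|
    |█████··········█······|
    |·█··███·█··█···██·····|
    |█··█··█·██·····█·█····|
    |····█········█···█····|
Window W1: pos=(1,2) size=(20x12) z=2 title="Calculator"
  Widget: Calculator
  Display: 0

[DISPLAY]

or       ┃━━━━━━━━━━━━━━━━━━━━━━━┓    
─────────┨fLife                  ┃    
        0┃───────────────────────┨    
───┬───┐ ┃                       ┃    
 9 │ ÷ │ ┃██·█·····█····█·       ┃    
───┼───┤ ┃███·█···█··█·███       ┃    
 6 │ × │ ┃█·█····█··█····█       ┃    
───┼───┤ ┃·█······█····███       ┃    
 3 │ - │ ┃·█·······███···█       ┃    
───┴───┘ ┃█··███·█········       ┃    
━━━━━━━━━┛·█···██···█·····       ┃    
   ┃██·█········█·█·█·····       ┃    
   ┃█████··········█······       ┃    
   ┃·█··███·█··█···██·····       ┃    
   ┃█··█··█·██·····█·█····       ┃    
   ┗━━━━━━━━━━━━━━━━━━━━━━━━━━━━━┛    
                                      
                                      


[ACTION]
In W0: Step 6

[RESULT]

or       ┃━━━━━━━━━━━━━━━━━━━━━━━┓    
─────────┨fLife                  ┃    
        0┃───────────────────────┨    
───┬───┐ ┃                       ┃    
 9 │ ÷ │ ┃█·█·············       ┃    
───┼───┤ ┃···█············       ┃    
 6 │ × │ ┃··██······██····       ┃    
───┼───┤ ┃██········███···       ┃    
 3 │ - │ ┃·██·············       ┃    
───┴───┘ ┃█·····██········       ┃    
━━━━━━━━━┛···█··█·········       ┃    
   ┃··············███·····       ┃    
   ┃········█··█··███·····       ┃    
   ┃···········█··███·····       ┃    
   ┃········█·█···········       ┃    
   ┗━━━━━━━━━━━━━━━━━━━━━━━━━━━━━┛    
                                      
                                      


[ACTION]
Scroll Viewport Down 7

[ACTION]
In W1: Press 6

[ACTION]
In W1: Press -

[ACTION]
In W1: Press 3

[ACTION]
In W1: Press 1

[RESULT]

or       ┃━━━━━━━━━━━━━━━━━━━━━━━┓    
─────────┨fLife                  ┃    
       31┃───────────────────────┨    
───┬───┐ ┃                       ┃    
 9 │ ÷ │ ┃█·█·············       ┃    
───┼───┤ ┃···█············       ┃    
 6 │ × │ ┃··██······██····       ┃    
───┼───┤ ┃██········███···       ┃    
 3 │ - │ ┃·██·············       ┃    
───┴───┘ ┃█·····██········       ┃    
━━━━━━━━━┛···█··█·········       ┃    
   ┃··············███·····       ┃    
   ┃········█··█··███·····       ┃    
   ┃···········█··███·····       ┃    
   ┃········█·█···········       ┃    
   ┗━━━━━━━━━━━━━━━━━━━━━━━━━━━━━┛    
                                      
                                      


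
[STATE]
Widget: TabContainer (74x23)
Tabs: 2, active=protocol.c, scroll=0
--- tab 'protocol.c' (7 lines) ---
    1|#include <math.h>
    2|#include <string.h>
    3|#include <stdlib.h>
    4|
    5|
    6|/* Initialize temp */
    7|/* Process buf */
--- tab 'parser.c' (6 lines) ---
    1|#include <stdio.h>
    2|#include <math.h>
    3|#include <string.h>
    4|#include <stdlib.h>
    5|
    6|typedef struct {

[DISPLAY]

[protocol.c]│ parser.c                                                    
──────────────────────────────────────────────────────────────────────────
#include <math.h>                                                         
#include <string.h>                                                       
#include <stdlib.h>                                                       
                                                                          
                                                                          
/* Initialize temp */                                                     
/* Process buf */                                                         
                                                                          
                                                                          
                                                                          
                                                                          
                                                                          
                                                                          
                                                                          
                                                                          
                                                                          
                                                                          
                                                                          
                                                                          
                                                                          
                                                                          


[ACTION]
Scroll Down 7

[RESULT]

[protocol.c]│ parser.c                                                    
──────────────────────────────────────────────────────────────────────────
/* Process buf */                                                         
                                                                          
                                                                          
                                                                          
                                                                          
                                                                          
                                                                          
                                                                          
                                                                          
                                                                          
                                                                          
                                                                          
                                                                          
                                                                          
                                                                          
                                                                          
                                                                          
                                                                          
                                                                          
                                                                          
                                                                          


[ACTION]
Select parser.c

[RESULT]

 protocol.c │[parser.c]                                                   
──────────────────────────────────────────────────────────────────────────
#include <stdio.h>                                                        
#include <math.h>                                                         
#include <string.h>                                                       
#include <stdlib.h>                                                       
                                                                          
typedef struct {                                                          
                                                                          
                                                                          
                                                                          
                                                                          
                                                                          
                                                                          
                                                                          
                                                                          
                                                                          
                                                                          
                                                                          
                                                                          
                                                                          
                                                                          
                                                                          


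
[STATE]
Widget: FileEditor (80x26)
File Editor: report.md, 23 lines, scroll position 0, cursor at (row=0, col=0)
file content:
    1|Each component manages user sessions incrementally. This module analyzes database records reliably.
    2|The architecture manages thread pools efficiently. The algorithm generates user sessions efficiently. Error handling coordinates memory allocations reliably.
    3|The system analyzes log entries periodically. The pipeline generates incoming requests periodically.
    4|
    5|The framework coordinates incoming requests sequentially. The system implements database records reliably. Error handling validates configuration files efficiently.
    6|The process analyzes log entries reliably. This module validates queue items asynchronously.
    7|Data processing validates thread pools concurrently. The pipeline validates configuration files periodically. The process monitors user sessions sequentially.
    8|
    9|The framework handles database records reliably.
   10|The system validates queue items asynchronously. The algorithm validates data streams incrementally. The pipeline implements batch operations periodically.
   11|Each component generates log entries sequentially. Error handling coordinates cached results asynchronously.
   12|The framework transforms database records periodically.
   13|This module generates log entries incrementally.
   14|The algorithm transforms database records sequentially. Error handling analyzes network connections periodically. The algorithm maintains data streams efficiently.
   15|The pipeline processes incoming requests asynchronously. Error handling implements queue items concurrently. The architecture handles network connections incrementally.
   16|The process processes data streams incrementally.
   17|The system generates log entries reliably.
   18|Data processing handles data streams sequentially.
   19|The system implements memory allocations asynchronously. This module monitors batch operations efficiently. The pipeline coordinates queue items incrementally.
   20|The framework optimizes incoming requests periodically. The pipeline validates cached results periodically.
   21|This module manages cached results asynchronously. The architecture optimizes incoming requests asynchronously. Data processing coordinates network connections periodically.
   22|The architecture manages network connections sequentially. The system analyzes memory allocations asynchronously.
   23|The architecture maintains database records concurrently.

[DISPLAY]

█ach component manages user sessions incrementally. This module analyzes databa▲
The architecture manages thread pools efficiently. The algorithm generates user█
The system analyzes log entries periodically. The pipeline generates incoming r░
                                                                               ░
The framework coordinates incoming requests sequentially. The system implements░
The process analyzes log entries reliably. This module validates queue items as░
Data processing validates thread pools concurrently. The pipeline validates con░
                                                                               ░
The framework handles database records reliably.                               ░
The system validates queue items asynchronously. The algorithm validates data s░
Each component generates log entries sequentially. Error handling coordinates c░
The framework transforms database records periodically.                        ░
This module generates log entries incrementally.                               ░
The algorithm transforms database records sequentially. Error handling analyzes░
The pipeline processes incoming requests asynchronously. Error handling impleme░
The process processes data streams incrementally.                              ░
The system generates log entries reliably.                                     ░
Data processing handles data streams sequentially.                             ░
The system implements memory allocations asynchronously. This module monitors b░
The framework optimizes incoming requests periodically. The pipeline validates ░
This module manages cached results asynchronously. The architecture optimizes i░
The architecture manages network connections sequentially. The system analyzes ░
The architecture maintains database records concurrently.                      ░
                                                                               ░
                                                                               ░
                                                                               ▼


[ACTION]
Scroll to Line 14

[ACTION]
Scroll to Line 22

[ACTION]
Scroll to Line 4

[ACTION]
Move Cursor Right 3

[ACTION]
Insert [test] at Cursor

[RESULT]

Eactest█ component manages user sessions incrementally. This module analyzes da▲
The architecture manages thread pools efficiently. The algorithm generates user█
The system analyzes log entries periodically. The pipeline generates incoming r░
                                                                               ░
The framework coordinates incoming requests sequentially. The system implements░
The process analyzes log entries reliably. This module validates queue items as░
Data processing validates thread pools concurrently. The pipeline validates con░
                                                                               ░
The framework handles database records reliably.                               ░
The system validates queue items asynchronously. The algorithm validates data s░
Each component generates log entries sequentially. Error handling coordinates c░
The framework transforms database records periodically.                        ░
This module generates log entries incrementally.                               ░
The algorithm transforms database records sequentially. Error handling analyzes░
The pipeline processes incoming requests asynchronously. Error handling impleme░
The process processes data streams incrementally.                              ░
The system generates log entries reliably.                                     ░
Data processing handles data streams sequentially.                             ░
The system implements memory allocations asynchronously. This module monitors b░
The framework optimizes incoming requests periodically. The pipeline validates ░
This module manages cached results asynchronously. The architecture optimizes i░
The architecture manages network connections sequentially. The system analyzes ░
The architecture maintains database records concurrently.                      ░
                                                                               ░
                                                                               ░
                                                                               ▼


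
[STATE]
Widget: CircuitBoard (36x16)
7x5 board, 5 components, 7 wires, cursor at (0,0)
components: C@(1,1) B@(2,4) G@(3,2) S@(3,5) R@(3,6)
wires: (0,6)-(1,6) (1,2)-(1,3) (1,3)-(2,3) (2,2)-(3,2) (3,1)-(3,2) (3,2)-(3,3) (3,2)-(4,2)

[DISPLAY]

   0 1 2 3 4 5 6                    
0  [.]                      ·       
                            │       
1       C   · ─ ·           ·       
                │                   
2           ·   ·   B               
            │                       
3       · ─ G ─ ·       S   R       
            │                       
4           ·                       
Cursor: (0,0)                       
                                    
                                    
                                    
                                    
                                    


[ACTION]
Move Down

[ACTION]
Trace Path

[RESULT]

   0 1 2 3 4 5 6                    
0                           ·       
                            │       
1  [.]  C   · ─ ·           ·       
                │                   
2           ·   ·   B               
            │                       
3       · ─ G ─ ·       S   R       
            │                       
4           ·                       
Cursor: (1,0)  Trace: No connections
                                    
                                    
                                    
                                    
                                    


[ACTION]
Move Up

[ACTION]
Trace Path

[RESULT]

   0 1 2 3 4 5 6                    
0  [.]                      ·       
                            │       
1       C   · ─ ·           ·       
                │                   
2           ·   ·   B               
            │                       
3       · ─ G ─ ·       S   R       
            │                       
4           ·                       
Cursor: (0,0)  Trace: No connections
                                    
                                    
                                    
                                    
                                    


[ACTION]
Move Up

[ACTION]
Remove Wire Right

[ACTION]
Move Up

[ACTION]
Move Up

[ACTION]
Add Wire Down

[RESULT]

   0 1 2 3 4 5 6                    
0  [.]                      ·       
    │                       │       
1   ·   C   · ─ ·           ·       
                │                   
2           ·   ·   B               
            │                       
3       · ─ G ─ ·       S   R       
            │                       
4           ·                       
Cursor: (0,0)  Trace: No connections
                                    
                                    
                                    
                                    
                                    


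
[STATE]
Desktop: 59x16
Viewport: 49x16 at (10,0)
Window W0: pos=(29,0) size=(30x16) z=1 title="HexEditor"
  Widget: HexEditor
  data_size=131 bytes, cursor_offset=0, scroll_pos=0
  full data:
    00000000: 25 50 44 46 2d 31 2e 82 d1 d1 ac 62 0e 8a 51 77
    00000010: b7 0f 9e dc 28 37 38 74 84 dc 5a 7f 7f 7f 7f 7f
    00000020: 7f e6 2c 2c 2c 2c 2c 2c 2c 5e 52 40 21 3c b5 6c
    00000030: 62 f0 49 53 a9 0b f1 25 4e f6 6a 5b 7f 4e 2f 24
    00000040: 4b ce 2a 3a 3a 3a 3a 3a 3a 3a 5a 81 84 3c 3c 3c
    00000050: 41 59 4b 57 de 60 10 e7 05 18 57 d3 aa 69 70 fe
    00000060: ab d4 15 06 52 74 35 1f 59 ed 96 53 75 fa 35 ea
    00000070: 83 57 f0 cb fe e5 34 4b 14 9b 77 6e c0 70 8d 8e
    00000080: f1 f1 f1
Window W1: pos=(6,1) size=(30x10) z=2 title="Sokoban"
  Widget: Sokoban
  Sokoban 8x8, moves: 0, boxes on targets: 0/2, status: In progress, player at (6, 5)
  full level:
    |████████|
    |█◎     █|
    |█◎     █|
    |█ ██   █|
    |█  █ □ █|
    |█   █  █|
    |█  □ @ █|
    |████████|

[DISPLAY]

                   ┏━━━━━━━━━━━━━━━━━━━━━━━━━━━━┓
━━━━━━━━━━━━━━━━━━━━━━━━━┓itor                  ┃
koban                    ┃──────────────────────┨
─────────────────────────┨00  25 50 44 46 2d 31 ┃
█████                    ┃10  b7 0f 9e dc 28 37 ┃
    █                    ┃20  7f e6 2c 2c 2c 2c ┃
    █                    ┃30  62 f0 49 53 a9 0b ┃
█   █                    ┃40  4b ce 2a 3a 3a 3a ┃
█ □ █                    ┃50  41 59 4b 57 de 60 ┃
 █  █                    ┃60  ab d4 15 06 52 74 ┃
━━━━━━━━━━━━━━━━━━━━━━━━━┛70  83 57 f0 cb fe e5 ┃
                   ┃00000080  f1 f1 f1          ┃
                   ┃                            ┃
                   ┃                            ┃
                   ┃                            ┃
                   ┗━━━━━━━━━━━━━━━━━━━━━━━━━━━━┛


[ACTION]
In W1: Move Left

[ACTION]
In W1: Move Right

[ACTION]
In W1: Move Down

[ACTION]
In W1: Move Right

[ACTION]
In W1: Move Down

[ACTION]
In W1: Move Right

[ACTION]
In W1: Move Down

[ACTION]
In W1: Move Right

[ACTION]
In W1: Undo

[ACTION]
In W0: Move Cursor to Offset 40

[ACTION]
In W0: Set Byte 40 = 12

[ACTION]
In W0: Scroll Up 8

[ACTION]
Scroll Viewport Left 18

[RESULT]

                             ┏━━━━━━━━━━━━━━━━━━━
      ┏━━━━━━━━━━━━━━━━━━━━━━━━━━━━┓itor         
      ┃ Sokoban                    ┃─────────────
      ┠────────────────────────────┨00  25 50 44 
      ┃████████                    ┃10  b7 0f 9e 
      ┃█◎     █                    ┃20  7f e6 2c 
      ┃█◎     █                    ┃30  62 f0 49 
      ┃█ ██   █                    ┃40  4b ce 2a 
      ┃█  █ □ █                    ┃50  41 59 4b 
      ┃█   █  █                    ┃60  ab d4 15 
      ┗━━━━━━━━━━━━━━━━━━━━━━━━━━━━┛70  83 57 f0 
                             ┃00000080  f1 f1 f1 
                             ┃                   
                             ┃                   
                             ┃                   
                             ┗━━━━━━━━━━━━━━━━━━━


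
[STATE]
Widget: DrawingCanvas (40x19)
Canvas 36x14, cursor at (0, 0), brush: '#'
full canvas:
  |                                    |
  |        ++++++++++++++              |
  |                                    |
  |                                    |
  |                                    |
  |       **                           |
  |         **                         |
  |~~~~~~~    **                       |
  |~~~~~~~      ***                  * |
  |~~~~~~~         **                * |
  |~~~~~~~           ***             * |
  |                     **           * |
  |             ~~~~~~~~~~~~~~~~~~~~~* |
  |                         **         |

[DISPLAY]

+                                       
        ++++++++++++++                  
                                        
                                        
                                        
       **                               
         **                             
~~~~~~~    **                           
~~~~~~~      ***                  *     
~~~~~~~         **                *     
~~~~~~~           ***             *     
                     **           *     
             ~~~~~~~~~~~~~~~~~~~~~*     
                         **             
                                        
                                        
                                        
                                        
                                        


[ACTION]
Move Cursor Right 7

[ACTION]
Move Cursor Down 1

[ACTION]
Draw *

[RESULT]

                                        
       *++++++++++++++                  
                                        
                                        
                                        
       **                               
         **                             
~~~~~~~    **                           
~~~~~~~      ***                  *     
~~~~~~~         **                *     
~~~~~~~           ***             *     
                     **           *     
             ~~~~~~~~~~~~~~~~~~~~~*     
                         **             
                                        
                                        
                                        
                                        
                                        


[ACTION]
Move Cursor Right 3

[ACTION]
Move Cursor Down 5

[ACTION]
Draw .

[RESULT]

                                        
       *++++++++++++++                  
                                        
                                        
                                        
       **                               
         *.                             
~~~~~~~    **                           
~~~~~~~      ***                  *     
~~~~~~~         **                *     
~~~~~~~           ***             *     
                     **           *     
             ~~~~~~~~~~~~~~~~~~~~~*     
                         **             
                                        
                                        
                                        
                                        
                                        


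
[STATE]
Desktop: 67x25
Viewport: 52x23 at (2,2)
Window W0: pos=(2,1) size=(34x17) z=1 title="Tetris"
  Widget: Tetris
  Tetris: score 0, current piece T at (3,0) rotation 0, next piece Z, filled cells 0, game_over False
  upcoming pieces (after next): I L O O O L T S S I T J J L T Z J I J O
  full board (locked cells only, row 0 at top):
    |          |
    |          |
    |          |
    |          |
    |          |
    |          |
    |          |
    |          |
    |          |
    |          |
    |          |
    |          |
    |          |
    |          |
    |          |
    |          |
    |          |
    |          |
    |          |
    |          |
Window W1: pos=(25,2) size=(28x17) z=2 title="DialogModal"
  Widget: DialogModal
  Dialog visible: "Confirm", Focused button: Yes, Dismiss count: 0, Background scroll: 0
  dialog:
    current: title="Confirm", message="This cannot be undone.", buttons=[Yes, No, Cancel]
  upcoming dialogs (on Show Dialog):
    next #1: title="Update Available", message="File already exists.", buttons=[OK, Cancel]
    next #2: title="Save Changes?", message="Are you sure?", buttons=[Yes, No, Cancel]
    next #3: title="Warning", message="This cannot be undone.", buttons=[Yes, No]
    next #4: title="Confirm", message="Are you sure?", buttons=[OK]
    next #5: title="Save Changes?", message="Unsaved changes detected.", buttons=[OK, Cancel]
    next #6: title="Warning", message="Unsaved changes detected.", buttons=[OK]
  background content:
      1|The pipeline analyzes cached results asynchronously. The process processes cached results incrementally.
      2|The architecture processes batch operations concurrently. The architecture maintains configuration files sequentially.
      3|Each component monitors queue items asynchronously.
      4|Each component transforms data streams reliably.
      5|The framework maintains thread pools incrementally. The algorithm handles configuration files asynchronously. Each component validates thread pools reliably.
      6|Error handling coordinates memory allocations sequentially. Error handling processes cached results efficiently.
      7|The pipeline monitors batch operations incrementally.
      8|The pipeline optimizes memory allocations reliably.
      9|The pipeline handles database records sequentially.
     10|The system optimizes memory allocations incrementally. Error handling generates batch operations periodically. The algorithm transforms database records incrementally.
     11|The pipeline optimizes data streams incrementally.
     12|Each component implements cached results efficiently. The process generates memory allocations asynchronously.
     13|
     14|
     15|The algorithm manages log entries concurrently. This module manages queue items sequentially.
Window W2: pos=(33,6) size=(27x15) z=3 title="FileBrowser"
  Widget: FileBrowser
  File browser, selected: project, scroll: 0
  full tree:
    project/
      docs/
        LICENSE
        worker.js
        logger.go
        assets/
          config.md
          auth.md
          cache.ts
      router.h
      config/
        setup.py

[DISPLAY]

┃ Tetris               ┏━━━━━━━━━━━━━━━━━━━━━━━━━━┓ 
┠──────────────────────┃ DialogModal              ┃ 
┃          │Next:      ┠──────────────────────────┨ 
┃          │▓▓         ┃The pipeline analyzes cach┃ 
┃          │ ▓▓        ┃The arc┏━━━━━━━━━━━━━━━━━━━━
┃          │           ┃Each co┃ FileBrowser        
┃          │           ┃Each co┠────────────────────
┃          │           ┃Th┌────┃> [-] project/      
┃          │Score:     ┃Er│    ┃    [+] docs/       
┃          │0          ┃Th│This┃    router.h        
┃          │           ┃Th│[Yes┃    [+] config/     
┃          │           ┃Th└────┃                    
┃          │           ┃The sys┃                    
┃          │           ┃The pip┃                    
┃          │           ┃Each co┃                    
┗━━━━━━━━━━━━━━━━━━━━━━┃       ┃                    
                       ┗━━━━━━━┃                    
                               ┃                    
                               ┗━━━━━━━━━━━━━━━━━━━━
                                                    
                                                    
                                                    
                                                    


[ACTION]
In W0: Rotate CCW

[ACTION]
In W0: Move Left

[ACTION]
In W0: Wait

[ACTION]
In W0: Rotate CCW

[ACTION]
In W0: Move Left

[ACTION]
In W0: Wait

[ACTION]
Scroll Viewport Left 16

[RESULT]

  ┃ Tetris               ┏━━━━━━━━━━━━━━━━━━━━━━━━━━
  ┠──────────────────────┃ DialogModal              
  ┃          │Next:      ┠──────────────────────────
  ┃          │▓▓         ┃The pipeline analyzes cach
  ┃          │ ▓▓        ┃The arc┏━━━━━━━━━━━━━━━━━━
  ┃          │           ┃Each co┃ FileBrowser      
  ┃          │           ┃Each co┠──────────────────
  ┃          │           ┃Th┌────┃> [-] project/    
  ┃          │Score:     ┃Er│    ┃    [+] docs/     
  ┃          │0          ┃Th│This┃    router.h      
  ┃          │           ┃Th│[Yes┃    [+] config/   
  ┃          │           ┃Th└────┃                  
  ┃          │           ┃The sys┃                  
  ┃          │           ┃The pip┃                  
  ┃          │           ┃Each co┃                  
  ┗━━━━━━━━━━━━━━━━━━━━━━┃       ┃                  
                         ┗━━━━━━━┃                  
                                 ┃                  
                                 ┗━━━━━━━━━━━━━━━━━━
                                                    
                                                    
                                                    
                                                    


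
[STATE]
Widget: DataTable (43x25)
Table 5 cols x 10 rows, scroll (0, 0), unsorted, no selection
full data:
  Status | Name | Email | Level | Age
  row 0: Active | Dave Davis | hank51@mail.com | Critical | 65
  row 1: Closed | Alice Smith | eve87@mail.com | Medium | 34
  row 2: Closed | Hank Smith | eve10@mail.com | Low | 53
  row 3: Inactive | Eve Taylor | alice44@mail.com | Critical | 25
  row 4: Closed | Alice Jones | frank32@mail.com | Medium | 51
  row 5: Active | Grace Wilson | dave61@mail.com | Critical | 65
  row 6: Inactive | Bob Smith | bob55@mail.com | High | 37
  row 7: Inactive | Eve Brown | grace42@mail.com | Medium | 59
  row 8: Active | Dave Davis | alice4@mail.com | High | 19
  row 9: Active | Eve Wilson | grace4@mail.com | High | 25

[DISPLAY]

Status  │Name        │Email           │Leve
────────┼────────────┼────────────────┼────
Active  │Dave Davis  │hank51@mail.com │Crit
Closed  │Alice Smith │eve87@mail.com  │Medi
Closed  │Hank Smith  │eve10@mail.com  │Low 
Inactive│Eve Taylor  │alice44@mail.com│Crit
Closed  │Alice Jones │frank32@mail.com│Medi
Active  │Grace Wilson│dave61@mail.com │Crit
Inactive│Bob Smith   │bob55@mail.com  │High
Inactive│Eve Brown   │grace42@mail.com│Medi
Active  │Dave Davis  │alice4@mail.com │High
Active  │Eve Wilson  │grace4@mail.com │High
                                           
                                           
                                           
                                           
                                           
                                           
                                           
                                           
                                           
                                           
                                           
                                           
                                           


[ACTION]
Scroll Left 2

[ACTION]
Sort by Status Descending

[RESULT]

Status ▼│Name        │Email           │Leve
────────┼────────────┼────────────────┼────
Inactive│Eve Taylor  │alice44@mail.com│Crit
Inactive│Bob Smith   │bob55@mail.com  │High
Inactive│Eve Brown   │grace42@mail.com│Medi
Closed  │Alice Smith │eve87@mail.com  │Medi
Closed  │Hank Smith  │eve10@mail.com  │Low 
Closed  │Alice Jones │frank32@mail.com│Medi
Active  │Dave Davis  │hank51@mail.com │Crit
Active  │Grace Wilson│dave61@mail.com │Crit
Active  │Dave Davis  │alice4@mail.com │High
Active  │Eve Wilson  │grace4@mail.com │High
                                           
                                           
                                           
                                           
                                           
                                           
                                           
                                           
                                           
                                           
                                           
                                           
                                           


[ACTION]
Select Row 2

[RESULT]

Status ▼│Name        │Email           │Leve
────────┼────────────┼────────────────┼────
Inactive│Eve Taylor  │alice44@mail.com│Crit
Inactive│Bob Smith   │bob55@mail.com  │High
>nactive│Eve Brown   │grace42@mail.com│Medi
Closed  │Alice Smith │eve87@mail.com  │Medi
Closed  │Hank Smith  │eve10@mail.com  │Low 
Closed  │Alice Jones │frank32@mail.com│Medi
Active  │Dave Davis  │hank51@mail.com │Crit
Active  │Grace Wilson│dave61@mail.com │Crit
Active  │Dave Davis  │alice4@mail.com │High
Active  │Eve Wilson  │grace4@mail.com │High
                                           
                                           
                                           
                                           
                                           
                                           
                                           
                                           
                                           
                                           
                                           
                                           
                                           


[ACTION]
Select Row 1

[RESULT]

Status ▼│Name        │Email           │Leve
────────┼────────────┼────────────────┼────
Inactive│Eve Taylor  │alice44@mail.com│Crit
>nactive│Bob Smith   │bob55@mail.com  │High
Inactive│Eve Brown   │grace42@mail.com│Medi
Closed  │Alice Smith │eve87@mail.com  │Medi
Closed  │Hank Smith  │eve10@mail.com  │Low 
Closed  │Alice Jones │frank32@mail.com│Medi
Active  │Dave Davis  │hank51@mail.com │Crit
Active  │Grace Wilson│dave61@mail.com │Crit
Active  │Dave Davis  │alice4@mail.com │High
Active  │Eve Wilson  │grace4@mail.com │High
                                           
                                           
                                           
                                           
                                           
                                           
                                           
                                           
                                           
                                           
                                           
                                           
                                           


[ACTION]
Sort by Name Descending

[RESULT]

Status  │Name       ▼│Email           │Leve
────────┼────────────┼────────────────┼────
Closed  │Hank Smith  │eve10@mail.com  │Low 
>ctive  │Grace Wilson│dave61@mail.com │Crit
Active  │Eve Wilson  │grace4@mail.com │High
Inactive│Eve Taylor  │alice44@mail.com│Crit
Inactive│Eve Brown   │grace42@mail.com│Medi
Active  │Dave Davis  │hank51@mail.com │Crit
Active  │Dave Davis  │alice4@mail.com │High
Inactive│Bob Smith   │bob55@mail.com  │High
Closed  │Alice Smith │eve87@mail.com  │Medi
Closed  │Alice Jones │frank32@mail.com│Medi
                                           
                                           
                                           
                                           
                                           
                                           
                                           
                                           
                                           
                                           
                                           
                                           
                                           


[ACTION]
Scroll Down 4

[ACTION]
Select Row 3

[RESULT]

Status  │Name       ▼│Email           │Leve
────────┼────────────┼────────────────┼────
Closed  │Hank Smith  │eve10@mail.com  │Low 
Active  │Grace Wilson│dave61@mail.com │Crit
Active  │Eve Wilson  │grace4@mail.com │High
>nactive│Eve Taylor  │alice44@mail.com│Crit
Inactive│Eve Brown   │grace42@mail.com│Medi
Active  │Dave Davis  │hank51@mail.com │Crit
Active  │Dave Davis  │alice4@mail.com │High
Inactive│Bob Smith   │bob55@mail.com  │High
Closed  │Alice Smith │eve87@mail.com  │Medi
Closed  │Alice Jones │frank32@mail.com│Medi
                                           
                                           
                                           
                                           
                                           
                                           
                                           
                                           
                                           
                                           
                                           
                                           
                                           
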